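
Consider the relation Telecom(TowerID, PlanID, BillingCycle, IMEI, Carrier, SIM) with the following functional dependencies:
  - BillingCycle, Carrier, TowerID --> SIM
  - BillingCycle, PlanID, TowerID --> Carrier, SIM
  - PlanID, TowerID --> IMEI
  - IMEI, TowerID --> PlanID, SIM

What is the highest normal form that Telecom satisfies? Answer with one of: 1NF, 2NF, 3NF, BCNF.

1NF

Candidate keys: {BillingCycle, IMEI, TowerID}, {BillingCycle, PlanID, TowerID}. Prime attributes: {BillingCycle, IMEI, PlanID, TowerID}.
BillingCycle, Carrier, TowerID --> SIM breaks BCNF: {BillingCycle, Carrier, TowerID}⁺ = {BillingCycle, Carrier, SIM, TowerID}, so {BillingCycle, Carrier, TowerID} is not a superkey.
Because {SIM} is non-prime and the left side of BillingCycle, Carrier, TowerID --> SIM is not a superkey, the relation is not in 3NF.
{IMEI, TowerID} is a proper subset of the key {BillingCycle, IMEI, TowerID}, and {IMEI, TowerID}⁺ contains the non-prime attribute {SIM} — a partial dependency, so 2NF is violated.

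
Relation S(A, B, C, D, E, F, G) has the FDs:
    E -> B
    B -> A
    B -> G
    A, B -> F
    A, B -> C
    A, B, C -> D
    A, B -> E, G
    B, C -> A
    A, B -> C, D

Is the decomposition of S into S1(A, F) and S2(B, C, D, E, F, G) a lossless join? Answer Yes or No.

No

S1 ∩ S2 = {F}; its closure under F is {F}.
Neither S1 nor S2 is contained in that closure, so the decomposition is lossy.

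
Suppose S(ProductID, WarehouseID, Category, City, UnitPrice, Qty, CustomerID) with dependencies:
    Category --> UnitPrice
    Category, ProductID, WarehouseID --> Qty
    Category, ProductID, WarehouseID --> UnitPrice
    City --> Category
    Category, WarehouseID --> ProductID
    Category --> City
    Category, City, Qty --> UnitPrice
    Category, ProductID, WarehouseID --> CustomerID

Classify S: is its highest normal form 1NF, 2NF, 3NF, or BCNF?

Candidate keys: {Category, WarehouseID}, {City, WarehouseID}. Prime attributes: {Category, City, WarehouseID}.
Category --> UnitPrice: {Category}⁺ = {Category, City, UnitPrice}, which is not all of the attributes, so the left side is not a superkey — BCNF is violated.
Category --> UnitPrice determines the non-prime attribute {UnitPrice} from a non-superkey — 3NF is violated.
Since {Category} ⊂ {Category, WarehouseID} and {Category}⁺ ⊇ {UnitPrice} with {UnitPrice} non-prime, there is a partial dependency; 2NF fails.

1NF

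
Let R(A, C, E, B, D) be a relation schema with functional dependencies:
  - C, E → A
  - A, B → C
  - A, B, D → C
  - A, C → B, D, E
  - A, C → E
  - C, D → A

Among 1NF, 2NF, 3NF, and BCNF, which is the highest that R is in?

Candidate keys: {A, B}, {A, C}, {C, D}, {C, E}. Prime attributes: {A, B, C, D, E}.
Each dependency's left side is a superkey — BCNF holds.

BCNF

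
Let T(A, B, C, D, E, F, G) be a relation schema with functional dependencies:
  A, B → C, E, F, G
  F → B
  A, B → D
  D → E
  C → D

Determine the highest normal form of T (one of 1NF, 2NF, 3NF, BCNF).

2NF

Candidate keys: {A, B}, {A, F}. Prime attributes: {A, B, F}.
For F → B we have {F}⁺ = {B, F}; {F} is not a superkey, so BCNF fails.
D → E has non-prime {E} on the right and a non-superkey on the left, so 3NF fails.
Checking every proper subset of each key, none determines a non-prime attribute — 2NF is satisfied.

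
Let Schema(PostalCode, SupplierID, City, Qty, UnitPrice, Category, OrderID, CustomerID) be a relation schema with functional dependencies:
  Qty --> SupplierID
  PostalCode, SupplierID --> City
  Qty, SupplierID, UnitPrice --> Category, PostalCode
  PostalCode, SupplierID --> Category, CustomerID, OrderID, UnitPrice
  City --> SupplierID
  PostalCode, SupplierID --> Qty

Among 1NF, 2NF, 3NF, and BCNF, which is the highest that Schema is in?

3NF

Candidate keys: {City, PostalCode}, {PostalCode, Qty}, {PostalCode, SupplierID}, {Qty, UnitPrice}. Prime attributes: {City, PostalCode, Qty, SupplierID, UnitPrice}.
For Qty --> SupplierID we have {Qty}⁺ = {Qty, SupplierID}; {Qty} is not a superkey, so BCNF fails.
Its right-hand attributes {SupplierID} are all prime, as are those of every other non-superkey FD — the relation is in 3NF.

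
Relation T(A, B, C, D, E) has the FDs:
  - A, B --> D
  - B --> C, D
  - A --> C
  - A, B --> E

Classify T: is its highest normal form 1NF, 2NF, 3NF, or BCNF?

Candidate key: {A, B}. Prime attributes: {A, B}.
B --> C, D: {B}⁺ = {B, C, D}, which is not all of the attributes, so the left side is not a superkey — BCNF is violated.
B --> C, D has non-prime {C, D} on the right and a non-superkey on the left, so 3NF fails.
The proper key subset {A} of {A, B} determines non-prime {C}, so the relation is not even in 2NF.

1NF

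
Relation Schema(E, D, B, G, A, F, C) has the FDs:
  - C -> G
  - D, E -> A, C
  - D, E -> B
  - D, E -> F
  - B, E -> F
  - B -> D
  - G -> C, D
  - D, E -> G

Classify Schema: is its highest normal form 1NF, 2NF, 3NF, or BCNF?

3NF

Candidate keys: {B, E}, {C, E}, {D, E}, {E, G}. Prime attributes: {B, C, D, E, G}.
C -> G: {C}⁺ = {C, D, G}, which is not all of the attributes, so the left side is not a superkey — BCNF is violated.
Since {G} ⊆ prime attributes and every other non-superkey FD also has a prime right side, the schema is in 3NF.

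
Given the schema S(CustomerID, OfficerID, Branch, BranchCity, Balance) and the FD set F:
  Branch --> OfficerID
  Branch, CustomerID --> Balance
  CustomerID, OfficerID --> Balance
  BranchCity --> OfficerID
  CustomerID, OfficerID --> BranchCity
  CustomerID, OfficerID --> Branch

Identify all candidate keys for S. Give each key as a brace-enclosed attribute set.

{Branch, CustomerID}, {BranchCity, CustomerID}, {CustomerID, OfficerID}

{CustomerID} never appears on the right of any FD, so every key must include it.
{Branch, CustomerID}⁺ = {Balance, Branch, BranchCity, CustomerID, OfficerID} — all of the relation — so {Branch, CustomerID} is a candidate key.
{BranchCity, CustomerID}⁺ = {Balance, Branch, BranchCity, CustomerID, OfficerID} — all of the relation — so {BranchCity, CustomerID} is a candidate key.
{CustomerID, OfficerID}⁺ = {Balance, Branch, BranchCity, CustomerID, OfficerID} — all of the relation — so {CustomerID, OfficerID} is a candidate key.
No proper subset of any of these is a key, and no other minimal superkey exists.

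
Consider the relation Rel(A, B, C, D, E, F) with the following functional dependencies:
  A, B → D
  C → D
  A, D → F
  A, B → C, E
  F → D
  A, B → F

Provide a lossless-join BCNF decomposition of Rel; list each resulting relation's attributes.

Candidate key of the original relation: {A, B}.
In {A, B, C, D, E, F}, {C} is not a superkey ({C}⁺ restricted to this set is {C, D}), so split on C → D into {C, D} and {A, B, C, E, F}.
{C, D} has no BCNF violation.
In {A, B, C, E, F}, {A, C} is not a superkey ({A, C}⁺ restricted to this set is {A, C, F}), so split on A, C → F into {A, C, F} and {A, B, C, E}.
{A, C, F} has no BCNF violation.
{A, B, C, E} has no BCNF violation.

{A, B, C, E}; {A, C, F}; {C, D}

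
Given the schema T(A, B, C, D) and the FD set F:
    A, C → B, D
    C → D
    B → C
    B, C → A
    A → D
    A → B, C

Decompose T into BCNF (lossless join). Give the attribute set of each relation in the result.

Candidate keys of the original relation: {A}, {B}.
{A, B, C, D}: {C} determines {C, D} here but is not a superkey — split on C → D, giving {C, D} and {A, B, C}.
{C, D} has no BCNF violation.
{A, B, C} has no BCNF violation.

{A, B, C}; {C, D}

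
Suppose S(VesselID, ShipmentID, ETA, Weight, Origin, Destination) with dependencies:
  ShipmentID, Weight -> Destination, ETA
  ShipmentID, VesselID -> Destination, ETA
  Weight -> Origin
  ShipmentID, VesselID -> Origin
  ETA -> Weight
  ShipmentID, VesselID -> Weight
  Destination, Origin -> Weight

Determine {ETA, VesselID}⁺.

{ETA, Origin, VesselID, Weight}

Start with {ETA, VesselID}.
ETA -> Weight applies; add {Weight} → now {ETA, VesselID, Weight}.
Weight -> Origin applies; add {Origin} → now {ETA, Origin, VesselID, Weight}.
No further FD applies.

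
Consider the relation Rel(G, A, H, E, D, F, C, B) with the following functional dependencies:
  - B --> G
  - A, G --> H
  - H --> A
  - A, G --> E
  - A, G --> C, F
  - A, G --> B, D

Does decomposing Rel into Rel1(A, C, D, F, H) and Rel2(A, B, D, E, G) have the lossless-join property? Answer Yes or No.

The shared attributes are {A, D} and {A, D}⁺ = {A, D}.
The closure covers neither Rel1 nor Rel2 entirely; the join is not lossless.

No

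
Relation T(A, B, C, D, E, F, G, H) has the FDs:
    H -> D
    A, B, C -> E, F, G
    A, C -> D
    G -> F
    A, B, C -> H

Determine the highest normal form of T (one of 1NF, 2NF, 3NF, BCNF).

1NF

Candidate key: {A, B, C}. Prime attributes: {A, B, C}.
H -> D breaks BCNF: {H}⁺ = {D, H}, so {H} is not a superkey.
H -> D determines the non-prime attribute {D} from a non-superkey — 3NF is violated.
The proper key subset {A, C} of {A, B, C} determines non-prime {D}, so the relation is not even in 2NF.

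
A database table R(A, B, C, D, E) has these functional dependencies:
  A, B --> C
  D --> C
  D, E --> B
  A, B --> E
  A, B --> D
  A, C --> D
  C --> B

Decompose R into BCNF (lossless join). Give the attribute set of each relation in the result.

{A, D, E}; {B, C}; {C, D}

Candidate keys of the original relation: {A, B}, {A, C}, {A, D}.
{A, B, C, D, E}: {D} determines {B, C, D} here but is not a superkey — split on D --> B, C, giving {B, C, D} and {A, D, E}.
{B, C, D}: {C} determines {B, C} here but is not a superkey — split on C --> B, giving {B, C} and {C, D}.
{B, C} has no BCNF violation.
{C, D} has no BCNF violation.
{A, D, E} has no BCNF violation.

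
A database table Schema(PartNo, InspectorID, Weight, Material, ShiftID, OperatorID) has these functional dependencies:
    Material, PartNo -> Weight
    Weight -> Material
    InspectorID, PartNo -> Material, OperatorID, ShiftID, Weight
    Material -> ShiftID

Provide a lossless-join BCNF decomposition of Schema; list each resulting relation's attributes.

{InspectorID, Material, OperatorID, PartNo}; {Material, ShiftID}; {Material, Weight}; {PartNo, Weight}

Candidate key of the original relation: {InspectorID, PartNo}.
Within {InspectorID, Material, OperatorID, PartNo, ShiftID, Weight}: {Material, PartNo}⁺ ∩ {InspectorID, Material, OperatorID, PartNo, ShiftID, Weight} = {Material, PartNo, ShiftID, Weight}, not the whole set, so Material, PartNo -> ShiftID, Weight violates BCNF; decompose into {Material, PartNo, ShiftID, Weight} and {InspectorID, Material, OperatorID, PartNo}.
Within {Material, PartNo, ShiftID, Weight}: {Weight}⁺ ∩ {Material, PartNo, ShiftID, Weight} = {Material, ShiftID, Weight}, not the whole set, so Weight -> Material, ShiftID violates BCNF; decompose into {Material, ShiftID, Weight} and {PartNo, Weight}.
Within {Material, ShiftID, Weight}: {Material}⁺ ∩ {Material, ShiftID, Weight} = {Material, ShiftID}, not the whole set, so Material -> ShiftID violates BCNF; decompose into {Material, ShiftID} and {Material, Weight}.
{Material, ShiftID}: every determinant is a superkey — BCNF.
{Material, Weight}: every determinant is a superkey — BCNF.
{PartNo, Weight}: every determinant is a superkey — BCNF.
{InspectorID, Material, OperatorID, PartNo}: every determinant is a superkey — BCNF.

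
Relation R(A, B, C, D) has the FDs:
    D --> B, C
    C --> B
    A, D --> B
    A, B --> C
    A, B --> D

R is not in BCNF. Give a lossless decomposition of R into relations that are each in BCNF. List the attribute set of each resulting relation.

{A, D}; {B, C}; {C, D}

Candidate keys of the original relation: {A, B}, {A, C}, {A, D}.
{A, B, C, D}: {D} determines {B, C, D} here but is not a superkey — split on D --> B, C, giving {B, C, D} and {A, D}.
{B, C, D}: {C} determines {B, C} here but is not a superkey — split on C --> B, giving {B, C} and {C, D}.
{B, C} is in BCNF.
{C, D} is in BCNF.
{A, D} is in BCNF.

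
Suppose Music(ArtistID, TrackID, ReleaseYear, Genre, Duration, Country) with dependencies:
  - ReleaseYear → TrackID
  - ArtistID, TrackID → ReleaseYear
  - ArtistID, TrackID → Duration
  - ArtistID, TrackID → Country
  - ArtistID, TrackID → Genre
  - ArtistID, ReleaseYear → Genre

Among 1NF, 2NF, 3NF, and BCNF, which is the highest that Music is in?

3NF

Candidate keys: {ArtistID, ReleaseYear}, {ArtistID, TrackID}. Prime attributes: {ArtistID, ReleaseYear, TrackID}.
ReleaseYear → TrackID breaks BCNF: {ReleaseYear}⁺ = {ReleaseYear, TrackID}, so {ReleaseYear} is not a superkey.
But every attribute on its right side ({TrackID}) is prime, and the same holds for every other non-superkey FD, so 3NF still holds.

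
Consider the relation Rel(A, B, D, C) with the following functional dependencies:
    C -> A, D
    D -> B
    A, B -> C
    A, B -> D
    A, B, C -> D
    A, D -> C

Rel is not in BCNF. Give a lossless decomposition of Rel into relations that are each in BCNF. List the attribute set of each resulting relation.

{A, C, D}; {B, D}

Candidate keys of the original relation: {A, B}, {A, D}, {C}.
Within {A, B, C, D}: {D}⁺ ∩ {A, B, C, D} = {B, D}, not the whole set, so D -> B violates BCNF; decompose into {B, D} and {A, C, D}.
{B, D} has no BCNF violation.
{A, C, D} has no BCNF violation.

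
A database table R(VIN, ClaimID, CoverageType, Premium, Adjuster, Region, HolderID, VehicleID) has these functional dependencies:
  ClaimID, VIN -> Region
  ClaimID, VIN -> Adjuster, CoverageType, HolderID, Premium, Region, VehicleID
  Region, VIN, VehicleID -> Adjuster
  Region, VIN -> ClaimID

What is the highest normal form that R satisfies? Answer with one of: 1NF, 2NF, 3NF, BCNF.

Candidate keys: {ClaimID, VIN}, {Region, VIN}. Prime attributes: {ClaimID, Region, VIN}.
Each dependency's left side is a superkey — BCNF holds.

BCNF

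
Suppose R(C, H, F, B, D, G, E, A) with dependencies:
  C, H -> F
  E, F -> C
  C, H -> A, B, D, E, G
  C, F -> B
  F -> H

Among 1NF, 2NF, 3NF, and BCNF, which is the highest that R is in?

3NF

Candidate keys: {C, F}, {C, H}, {E, F}. Prime attributes: {C, E, F, H}.
For F -> H we have {F}⁺ = {F, H}; {F} is not a superkey, so BCNF fails.
But every attribute on its right side ({H}) is prime, and the same holds for every other non-superkey FD, so 3NF still holds.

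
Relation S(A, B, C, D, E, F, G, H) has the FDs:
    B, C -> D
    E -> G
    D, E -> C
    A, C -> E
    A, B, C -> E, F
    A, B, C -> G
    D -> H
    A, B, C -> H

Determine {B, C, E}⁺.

Start with {B, C, E}.
B, C -> D applies; add {D} → now {B, C, D, E}.
E -> G applies; add {G} → now {B, C, D, E, G}.
D -> H applies; add {H} → now {B, C, D, E, G, H}.
No further FD applies.

{B, C, D, E, G, H}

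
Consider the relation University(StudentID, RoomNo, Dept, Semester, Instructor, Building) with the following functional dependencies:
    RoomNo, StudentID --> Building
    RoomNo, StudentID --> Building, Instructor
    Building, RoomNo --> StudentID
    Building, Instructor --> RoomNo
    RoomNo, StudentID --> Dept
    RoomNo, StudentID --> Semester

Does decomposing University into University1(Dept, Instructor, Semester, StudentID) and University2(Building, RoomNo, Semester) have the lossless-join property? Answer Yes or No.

No

Common attributes: {Semester}; their closure is {Semester}.
Neither University1 nor University2 is contained in that closure, so the decomposition is lossy.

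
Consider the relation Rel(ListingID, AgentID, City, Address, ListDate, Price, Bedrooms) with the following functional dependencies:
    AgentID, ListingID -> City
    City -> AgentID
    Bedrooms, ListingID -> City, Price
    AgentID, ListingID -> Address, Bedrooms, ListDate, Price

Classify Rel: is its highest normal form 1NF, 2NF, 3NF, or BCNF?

3NF

Candidate keys: {AgentID, ListingID}, {Bedrooms, ListingID}, {City, ListingID}. Prime attributes: {AgentID, Bedrooms, City, ListingID}.
For City -> AgentID we have {City}⁺ = {AgentID, City}; {City} is not a superkey, so BCNF fails.
Since {AgentID} ⊆ prime attributes and every other non-superkey FD also has a prime right side, the schema is in 3NF.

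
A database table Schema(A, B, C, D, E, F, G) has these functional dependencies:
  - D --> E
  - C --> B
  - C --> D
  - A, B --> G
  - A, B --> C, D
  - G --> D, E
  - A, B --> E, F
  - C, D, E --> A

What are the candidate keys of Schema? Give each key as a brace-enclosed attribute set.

{C}⁺ = {A, B, C, D, E, F, G} — all of the relation — so {C} is a candidate key.
{A, B}⁺ = {A, B, C, D, E, F, G} — all of the relation — so {A, B} is a candidate key.
Any other superkey properly contains one of these, so there are no further candidate keys.

{A, B}, {C}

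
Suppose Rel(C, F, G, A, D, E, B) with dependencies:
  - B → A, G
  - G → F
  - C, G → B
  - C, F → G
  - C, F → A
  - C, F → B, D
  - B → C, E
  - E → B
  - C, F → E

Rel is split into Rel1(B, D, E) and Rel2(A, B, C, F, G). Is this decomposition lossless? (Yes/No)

Yes

Common attributes: {B}; their closure is {A, B, C, D, E, F, G}.
Since Rel1 ⊆ {A, B, C, D, E, F, G}, the intersection is a superkey of Rel1; the decomposition is lossless.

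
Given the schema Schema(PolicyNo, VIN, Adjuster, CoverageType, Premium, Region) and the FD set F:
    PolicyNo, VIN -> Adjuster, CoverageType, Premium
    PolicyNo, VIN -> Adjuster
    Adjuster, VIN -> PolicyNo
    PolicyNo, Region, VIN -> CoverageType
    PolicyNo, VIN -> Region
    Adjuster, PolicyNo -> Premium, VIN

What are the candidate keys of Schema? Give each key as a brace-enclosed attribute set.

{Adjuster, PolicyNo} is a candidate key since {Adjuster, PolicyNo}⁺ = {Adjuster, CoverageType, PolicyNo, Premium, Region, VIN} covers every attribute.
{Adjuster, VIN} is a candidate key since {Adjuster, VIN}⁺ = {Adjuster, CoverageType, PolicyNo, Premium, Region, VIN} covers every attribute.
{PolicyNo, VIN} is a candidate key since {PolicyNo, VIN}⁺ = {Adjuster, CoverageType, PolicyNo, Premium, Region, VIN} covers every attribute.
No proper subset of any of these is a key, and no other minimal superkey exists.

{Adjuster, PolicyNo}, {Adjuster, VIN}, {PolicyNo, VIN}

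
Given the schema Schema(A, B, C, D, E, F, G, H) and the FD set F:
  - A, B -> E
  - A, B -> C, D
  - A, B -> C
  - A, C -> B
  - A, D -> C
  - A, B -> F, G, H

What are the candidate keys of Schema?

{A} never appears on the right of any FD, so every key must include it.
{A, B} is a candidate key since {A, B}⁺ = {A, B, C, D, E, F, G, H} covers every attribute.
{A, C} is a candidate key since {A, C}⁺ = {A, B, C, D, E, F, G, H} covers every attribute.
{A, D} is a candidate key since {A, D}⁺ = {A, B, C, D, E, F, G, H} covers every attribute.
These are minimal and exhaustive — every other superkey contains one of them.

{A, B}, {A, C}, {A, D}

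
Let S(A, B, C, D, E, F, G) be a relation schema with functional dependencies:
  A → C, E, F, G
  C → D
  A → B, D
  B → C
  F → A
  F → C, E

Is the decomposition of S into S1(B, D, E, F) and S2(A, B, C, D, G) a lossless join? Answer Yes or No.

No

Common attributes: {B, D}; their closure is {B, C, D}.
S1 ⊄ {B, C, D} and S2 ⊄ {B, C, D}, so the split is lossy.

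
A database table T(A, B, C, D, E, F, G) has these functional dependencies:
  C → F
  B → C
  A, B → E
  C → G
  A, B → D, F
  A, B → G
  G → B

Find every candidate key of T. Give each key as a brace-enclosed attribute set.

Attributes never on any right-hand side: {A} — every candidate key must contain it.
Closure of {A, B} is {A, B, C, D, E, F, G}, the whole schema; {A, B} is a candidate key.
Closure of {A, C} is {A, B, C, D, E, F, G}, the whole schema; {A, C} is a candidate key.
Closure of {A, G} is {A, B, C, D, E, F, G}, the whole schema; {A, G} is a candidate key.
No proper subset of any of these is a key, and no other minimal superkey exists.

{A, B}, {A, C}, {A, G}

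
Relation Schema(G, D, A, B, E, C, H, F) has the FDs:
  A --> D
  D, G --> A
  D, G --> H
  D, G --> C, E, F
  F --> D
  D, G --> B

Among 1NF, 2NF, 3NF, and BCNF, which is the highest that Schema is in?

Candidate keys: {A, G}, {D, G}, {F, G}. Prime attributes: {A, D, F, G}.
A --> D: {A}⁺ = {A, D}, which is not all of the attributes, so the left side is not a superkey — BCNF is violated.
Since {D} ⊆ prime attributes and every other non-superkey FD also has a prime right side, the schema is in 3NF.

3NF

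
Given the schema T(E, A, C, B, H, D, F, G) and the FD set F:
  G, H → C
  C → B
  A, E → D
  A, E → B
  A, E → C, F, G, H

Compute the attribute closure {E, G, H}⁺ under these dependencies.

{B, C, E, G, H}

Start with {E, G, H}.
G, H → C applies; add {C} → now {C, E, G, H}.
C → B applies; add {B} → now {B, C, E, G, H}.
No further FD applies.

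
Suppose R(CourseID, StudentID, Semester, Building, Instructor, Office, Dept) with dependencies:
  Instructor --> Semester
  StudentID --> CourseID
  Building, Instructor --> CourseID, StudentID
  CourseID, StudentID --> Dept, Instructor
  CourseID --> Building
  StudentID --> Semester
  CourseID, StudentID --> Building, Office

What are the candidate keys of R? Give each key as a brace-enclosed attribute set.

{Building, Instructor}, {CourseID, Instructor}, {StudentID}

{StudentID} is a candidate key since {StudentID}⁺ = {Building, CourseID, Dept, Instructor, Office, Semester, StudentID} covers every attribute.
{Building, Instructor} is a candidate key since {Building, Instructor}⁺ = {Building, CourseID, Dept, Instructor, Office, Semester, StudentID} covers every attribute.
{CourseID, Instructor} is a candidate key since {CourseID, Instructor}⁺ = {Building, CourseID, Dept, Instructor, Office, Semester, StudentID} covers every attribute.
These are minimal and exhaustive — every other superkey contains one of them.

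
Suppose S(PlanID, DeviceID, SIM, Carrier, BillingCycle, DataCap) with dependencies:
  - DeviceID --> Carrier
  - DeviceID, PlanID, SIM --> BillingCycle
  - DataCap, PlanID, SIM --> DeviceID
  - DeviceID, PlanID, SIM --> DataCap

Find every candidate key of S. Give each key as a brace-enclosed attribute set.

{DataCap, PlanID, SIM}, {DeviceID, PlanID, SIM}

{PlanID, SIM} never appear on the right of any FD, so every key must include all of them.
Closure of {DataCap, PlanID, SIM} is {BillingCycle, Carrier, DataCap, DeviceID, PlanID, SIM}, the whole schema; {DataCap, PlanID, SIM} is a candidate key.
Closure of {DeviceID, PlanID, SIM} is {BillingCycle, Carrier, DataCap, DeviceID, PlanID, SIM}, the whole schema; {DeviceID, PlanID, SIM} is a candidate key.
These are minimal and exhaustive — every other superkey contains one of them.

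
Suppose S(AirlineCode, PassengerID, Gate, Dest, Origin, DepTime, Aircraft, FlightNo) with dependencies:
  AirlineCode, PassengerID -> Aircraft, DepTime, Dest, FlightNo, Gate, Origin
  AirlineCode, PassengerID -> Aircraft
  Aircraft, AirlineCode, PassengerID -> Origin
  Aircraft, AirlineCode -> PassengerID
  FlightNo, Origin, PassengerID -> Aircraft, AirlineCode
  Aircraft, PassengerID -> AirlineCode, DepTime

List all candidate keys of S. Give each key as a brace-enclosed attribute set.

{Aircraft, AirlineCode} is a candidate key since {Aircraft, AirlineCode}⁺ = {Aircraft, AirlineCode, DepTime, Dest, FlightNo, Gate, Origin, PassengerID} covers every attribute.
{Aircraft, PassengerID} is a candidate key since {Aircraft, PassengerID}⁺ = {Aircraft, AirlineCode, DepTime, Dest, FlightNo, Gate, Origin, PassengerID} covers every attribute.
{AirlineCode, PassengerID} is a candidate key since {AirlineCode, PassengerID}⁺ = {Aircraft, AirlineCode, DepTime, Dest, FlightNo, Gate, Origin, PassengerID} covers every attribute.
{FlightNo, Origin, PassengerID} is a candidate key since {FlightNo, Origin, PassengerID}⁺ = {Aircraft, AirlineCode, DepTime, Dest, FlightNo, Gate, Origin, PassengerID} covers every attribute.
No proper subset of any of these is a key, and no other minimal superkey exists.

{Aircraft, AirlineCode}, {Aircraft, PassengerID}, {AirlineCode, PassengerID}, {FlightNo, Origin, PassengerID}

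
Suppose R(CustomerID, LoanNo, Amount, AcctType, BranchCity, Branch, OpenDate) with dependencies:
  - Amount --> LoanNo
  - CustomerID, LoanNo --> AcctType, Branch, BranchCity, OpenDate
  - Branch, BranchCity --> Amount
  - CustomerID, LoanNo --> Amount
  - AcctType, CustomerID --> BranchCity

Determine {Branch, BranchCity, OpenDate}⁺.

{Amount, Branch, BranchCity, LoanNo, OpenDate}

Start with {Branch, BranchCity, OpenDate}.
Branch, BranchCity --> Amount applies; add {Amount} → now {Amount, Branch, BranchCity, OpenDate}.
Amount --> LoanNo applies; add {LoanNo} → now {Amount, Branch, BranchCity, LoanNo, OpenDate}.
No further FD applies.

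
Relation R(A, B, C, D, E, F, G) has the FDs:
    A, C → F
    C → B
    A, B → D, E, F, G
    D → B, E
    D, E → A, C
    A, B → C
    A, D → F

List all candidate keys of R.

{D}⁺ = {A, B, C, D, E, F, G} — all of the relation — so {D} is a candidate key.
{A, B}⁺ = {A, B, C, D, E, F, G} — all of the relation — so {A, B} is a candidate key.
{A, C}⁺ = {A, B, C, D, E, F, G} — all of the relation — so {A, C} is a candidate key.
These are minimal and exhaustive — every other superkey contains one of them.

{A, B}, {A, C}, {D}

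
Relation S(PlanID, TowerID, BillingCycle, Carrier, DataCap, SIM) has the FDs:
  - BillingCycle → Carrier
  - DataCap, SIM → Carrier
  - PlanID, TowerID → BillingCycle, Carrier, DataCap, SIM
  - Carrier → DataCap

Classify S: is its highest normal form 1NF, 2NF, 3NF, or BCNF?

2NF

Candidate key: {PlanID, TowerID}. Prime attributes: {PlanID, TowerID}.
For BillingCycle → Carrier we have {BillingCycle}⁺ = {BillingCycle, Carrier, DataCap}; {BillingCycle} is not a superkey, so BCNF fails.
BillingCycle → Carrier has non-prime {Carrier} on the right and a non-superkey on the left, so 3NF fails.
Checking every proper subset of each key, none determines a non-prime attribute — 2NF is satisfied.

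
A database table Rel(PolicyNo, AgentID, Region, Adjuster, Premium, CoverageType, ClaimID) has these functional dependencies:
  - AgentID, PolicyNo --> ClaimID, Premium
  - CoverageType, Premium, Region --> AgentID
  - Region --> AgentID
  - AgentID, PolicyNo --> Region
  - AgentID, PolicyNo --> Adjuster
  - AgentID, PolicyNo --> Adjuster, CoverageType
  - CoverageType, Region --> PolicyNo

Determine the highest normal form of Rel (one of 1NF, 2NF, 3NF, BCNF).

Candidate keys: {AgentID, PolicyNo}, {CoverageType, Region}, {PolicyNo, Region}. Prime attributes: {AgentID, CoverageType, PolicyNo, Region}.
Region --> AgentID breaks BCNF: {Region}⁺ = {AgentID, Region}, so {Region} is not a superkey.
Since {AgentID} ⊆ prime attributes and every other non-superkey FD also has a prime right side, the schema is in 3NF.

3NF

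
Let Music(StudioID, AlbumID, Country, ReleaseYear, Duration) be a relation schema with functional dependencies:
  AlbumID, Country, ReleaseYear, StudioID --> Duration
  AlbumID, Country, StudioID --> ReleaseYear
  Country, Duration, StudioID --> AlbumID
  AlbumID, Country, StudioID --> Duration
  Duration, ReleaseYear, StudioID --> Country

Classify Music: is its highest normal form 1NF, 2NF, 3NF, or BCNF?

BCNF

Candidate keys: {AlbumID, Country, StudioID}, {Country, Duration, StudioID}, {Duration, ReleaseYear, StudioID}. Prime attributes: {AlbumID, Country, Duration, ReleaseYear, StudioID}.
Every FD has a superkey on the left, so the relation is in BCNF.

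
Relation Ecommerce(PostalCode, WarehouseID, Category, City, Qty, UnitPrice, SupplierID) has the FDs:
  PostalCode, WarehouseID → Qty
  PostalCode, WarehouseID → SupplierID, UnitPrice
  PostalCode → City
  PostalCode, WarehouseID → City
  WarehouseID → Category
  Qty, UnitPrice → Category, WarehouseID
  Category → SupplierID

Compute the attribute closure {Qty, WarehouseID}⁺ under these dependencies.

Start with {Qty, WarehouseID}.
WarehouseID → Category applies; add {Category} → now {Category, Qty, WarehouseID}.
Category → SupplierID applies; add {SupplierID} → now {Category, Qty, SupplierID, WarehouseID}.
No further FD applies.

{Category, Qty, SupplierID, WarehouseID}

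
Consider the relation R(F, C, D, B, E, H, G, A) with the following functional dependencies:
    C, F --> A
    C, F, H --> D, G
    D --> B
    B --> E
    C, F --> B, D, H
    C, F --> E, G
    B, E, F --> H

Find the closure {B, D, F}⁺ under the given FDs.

Start with {B, D, F}.
B --> E applies; add {E} → now {B, D, E, F}.
B, E, F --> H applies; add {H} → now {B, D, E, F, H}.
No further FD applies.

{B, D, E, F, H}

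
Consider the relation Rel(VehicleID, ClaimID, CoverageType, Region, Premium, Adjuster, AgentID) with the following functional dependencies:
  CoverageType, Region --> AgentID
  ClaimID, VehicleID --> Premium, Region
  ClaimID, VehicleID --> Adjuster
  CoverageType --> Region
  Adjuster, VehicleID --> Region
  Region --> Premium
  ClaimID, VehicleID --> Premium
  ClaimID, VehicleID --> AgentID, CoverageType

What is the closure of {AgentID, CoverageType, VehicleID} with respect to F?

{AgentID, CoverageType, Premium, Region, VehicleID}

Start with {AgentID, CoverageType, VehicleID}.
CoverageType --> Region applies; add {Region} → now {AgentID, CoverageType, Region, VehicleID}.
Region --> Premium applies; add {Premium} → now {AgentID, CoverageType, Premium, Region, VehicleID}.
No further FD applies.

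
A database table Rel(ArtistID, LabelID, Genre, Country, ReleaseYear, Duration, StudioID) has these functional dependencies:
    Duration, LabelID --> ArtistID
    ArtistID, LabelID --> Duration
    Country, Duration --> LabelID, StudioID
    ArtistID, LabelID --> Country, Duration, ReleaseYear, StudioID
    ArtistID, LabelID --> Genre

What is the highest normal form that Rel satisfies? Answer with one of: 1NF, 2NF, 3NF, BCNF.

Candidate keys: {ArtistID, LabelID}, {Country, Duration}, {Duration, LabelID}. Prime attributes: {ArtistID, Country, Duration, LabelID}.
Each dependency's left side is a superkey — BCNF holds.

BCNF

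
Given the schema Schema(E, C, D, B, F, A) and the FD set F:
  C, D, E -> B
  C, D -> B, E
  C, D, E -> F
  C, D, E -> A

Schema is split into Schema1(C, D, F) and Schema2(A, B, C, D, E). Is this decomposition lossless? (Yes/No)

Schema1 ∩ Schema2 = {C, D}; its closure under F is {A, B, C, D, E, F}.
Since Schema1 ⊆ {A, B, C, D, E, F}, the intersection is a superkey of Schema1; the decomposition is lossless.

Yes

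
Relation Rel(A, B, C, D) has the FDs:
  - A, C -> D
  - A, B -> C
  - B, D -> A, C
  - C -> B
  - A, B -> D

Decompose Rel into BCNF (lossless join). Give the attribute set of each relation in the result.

{A, C, D}; {B, C}

Candidate keys of the original relation: {A, B}, {A, C}, {B, D}, {C, D}.
In {A, B, C, D}, {C} is not a superkey ({C}⁺ restricted to this set is {B, C}), so split on C -> B into {B, C} and {A, C, D}.
{B, C}: every determinant is a superkey — BCNF.
{A, C, D}: every determinant is a superkey — BCNF.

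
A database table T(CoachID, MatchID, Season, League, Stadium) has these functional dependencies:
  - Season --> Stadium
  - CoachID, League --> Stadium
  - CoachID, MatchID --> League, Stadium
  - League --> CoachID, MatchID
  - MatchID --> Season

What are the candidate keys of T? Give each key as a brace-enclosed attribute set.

Closure of {League} is {CoachID, League, MatchID, Season, Stadium}, the whole schema; {League} is a candidate key.
Closure of {CoachID, MatchID} is {CoachID, League, MatchID, Season, Stadium}, the whole schema; {CoachID, MatchID} is a candidate key.
No proper subset of any of these is a key, and no other minimal superkey exists.

{CoachID, MatchID}, {League}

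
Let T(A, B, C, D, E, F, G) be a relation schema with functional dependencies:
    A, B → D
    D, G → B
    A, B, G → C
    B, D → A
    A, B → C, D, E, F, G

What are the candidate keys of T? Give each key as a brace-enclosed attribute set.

{A, B} is a candidate key since {A, B}⁺ = {A, B, C, D, E, F, G} covers every attribute.
{B, D} is a candidate key since {B, D}⁺ = {A, B, C, D, E, F, G} covers every attribute.
{D, G} is a candidate key since {D, G}⁺ = {A, B, C, D, E, F, G} covers every attribute.
These are minimal and exhaustive — every other superkey contains one of them.

{A, B}, {B, D}, {D, G}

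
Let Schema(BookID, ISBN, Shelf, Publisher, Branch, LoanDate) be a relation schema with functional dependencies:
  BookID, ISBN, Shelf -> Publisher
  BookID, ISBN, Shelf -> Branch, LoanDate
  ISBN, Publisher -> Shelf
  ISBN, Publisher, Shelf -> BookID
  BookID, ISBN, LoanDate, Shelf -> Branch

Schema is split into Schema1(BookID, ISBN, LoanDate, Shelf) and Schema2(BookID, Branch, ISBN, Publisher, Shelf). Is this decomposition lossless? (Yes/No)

Yes

The shared attributes are {BookID, ISBN, Shelf} and {BookID, ISBN, Shelf}⁺ = {BookID, Branch, ISBN, LoanDate, Publisher, Shelf}.
Since Schema1 ⊆ {BookID, Branch, ISBN, LoanDate, Publisher, Shelf}, the intersection is a superkey of Schema1; the decomposition is lossless.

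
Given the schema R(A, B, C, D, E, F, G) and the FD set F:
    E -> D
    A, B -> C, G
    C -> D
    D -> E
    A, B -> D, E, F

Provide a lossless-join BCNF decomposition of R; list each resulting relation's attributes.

{A, B, C, F, G}; {C, E}; {D, E}

Candidate key of the original relation: {A, B}.
In {A, B, C, D, E, F, G}, {E} is not a superkey ({E}⁺ restricted to this set is {D, E}), so split on E -> D into {D, E} and {A, B, C, E, F, G}.
{D, E} is in BCNF.
In {A, B, C, E, F, G}, {C} is not a superkey ({C}⁺ restricted to this set is {C, E}), so split on C -> E into {C, E} and {A, B, C, F, G}.
{C, E} is in BCNF.
{A, B, C, F, G} is in BCNF.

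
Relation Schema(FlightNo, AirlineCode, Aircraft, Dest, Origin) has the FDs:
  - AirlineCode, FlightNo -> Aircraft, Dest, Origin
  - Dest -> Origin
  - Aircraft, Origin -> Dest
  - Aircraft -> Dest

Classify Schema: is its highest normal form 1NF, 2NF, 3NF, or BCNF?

2NF

Candidate key: {AirlineCode, FlightNo}. Prime attributes: {AirlineCode, FlightNo}.
For Dest -> Origin we have {Dest}⁺ = {Dest, Origin}; {Dest} is not a superkey, so BCNF fails.
Because {Origin} is non-prime and the left side of Dest -> Origin is not a superkey, the relation is not in 3NF.
No non-prime attribute depends on a proper subset of any candidate key, so 2NF holds.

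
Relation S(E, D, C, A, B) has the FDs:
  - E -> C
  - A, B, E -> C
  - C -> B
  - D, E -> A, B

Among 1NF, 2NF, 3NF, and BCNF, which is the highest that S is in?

1NF

Candidate key: {D, E}. Prime attributes: {D, E}.
For E -> C we have {E}⁺ = {B, C, E}; {E} is not a superkey, so BCNF fails.
E -> C has non-prime {C} on the right and a non-superkey on the left, so 3NF fails.
Since {E} ⊂ {D, E} and {E}⁺ ⊇ {B, C} with {B, C} non-prime, there is a partial dependency; 2NF fails.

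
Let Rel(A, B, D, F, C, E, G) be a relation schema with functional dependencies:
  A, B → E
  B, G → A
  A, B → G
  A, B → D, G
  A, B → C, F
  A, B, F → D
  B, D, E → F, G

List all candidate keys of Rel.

{A, B}, {B, D, E}, {B, G}

{B} never appears on the right of any FD, so every key must include it.
{A, B}⁺ = {A, B, C, D, E, F, G}, which is every attribute, so {A, B} is a candidate key.
{B, G}⁺ = {A, B, C, D, E, F, G}, which is every attribute, so {B, G} is a candidate key.
{B, D, E}⁺ = {A, B, C, D, E, F, G}, which is every attribute, so {B, D, E} is a candidate key.
These are minimal and exhaustive — every other superkey contains one of them.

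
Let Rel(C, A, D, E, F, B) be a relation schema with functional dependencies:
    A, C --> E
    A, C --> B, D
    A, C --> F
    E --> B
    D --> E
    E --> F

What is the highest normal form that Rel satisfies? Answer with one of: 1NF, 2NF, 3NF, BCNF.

Candidate key: {A, C}. Prime attributes: {A, C}.
For E --> B we have {E}⁺ = {B, E, F}; {E} is not a superkey, so BCNF fails.
E --> B determines the non-prime attribute {B} from a non-superkey — 3NF is violated.
No non-prime attribute depends on a proper subset of any candidate key, so 2NF holds.

2NF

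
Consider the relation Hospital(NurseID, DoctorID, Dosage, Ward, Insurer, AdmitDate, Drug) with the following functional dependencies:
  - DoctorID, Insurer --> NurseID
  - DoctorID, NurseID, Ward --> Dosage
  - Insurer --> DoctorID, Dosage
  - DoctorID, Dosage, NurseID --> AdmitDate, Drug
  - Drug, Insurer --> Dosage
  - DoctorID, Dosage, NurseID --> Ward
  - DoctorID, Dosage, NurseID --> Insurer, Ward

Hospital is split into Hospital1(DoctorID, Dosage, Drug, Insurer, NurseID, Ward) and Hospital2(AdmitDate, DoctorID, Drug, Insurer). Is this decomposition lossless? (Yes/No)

Common attributes: {DoctorID, Drug, Insurer}; their closure is {AdmitDate, DoctorID, Dosage, Drug, Insurer, NurseID, Ward}.
This includes all of Hospital1, so the common attributes are a superkey of Hospital1 — the join is lossless.

Yes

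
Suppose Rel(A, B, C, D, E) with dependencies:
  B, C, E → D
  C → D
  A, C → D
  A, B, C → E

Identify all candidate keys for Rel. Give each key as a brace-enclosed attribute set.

{A, B, C}

Attributes never on any right-hand side: {A, B, C} — every candidate key must contain all of them.
{A, B, C}⁺ = {A, B, C, D, E}, which is every attribute, so {A, B, C} is a candidate key.
No other minimal set has full closure, so this is the only candidate key.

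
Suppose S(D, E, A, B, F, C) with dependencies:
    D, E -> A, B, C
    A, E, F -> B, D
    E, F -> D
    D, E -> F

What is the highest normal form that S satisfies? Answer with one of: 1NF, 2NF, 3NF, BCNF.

BCNF

Candidate keys: {D, E}, {E, F}. Prime attributes: {D, E, F}.
The left-hand side of every FD is a superkey, so BCNF is satisfied.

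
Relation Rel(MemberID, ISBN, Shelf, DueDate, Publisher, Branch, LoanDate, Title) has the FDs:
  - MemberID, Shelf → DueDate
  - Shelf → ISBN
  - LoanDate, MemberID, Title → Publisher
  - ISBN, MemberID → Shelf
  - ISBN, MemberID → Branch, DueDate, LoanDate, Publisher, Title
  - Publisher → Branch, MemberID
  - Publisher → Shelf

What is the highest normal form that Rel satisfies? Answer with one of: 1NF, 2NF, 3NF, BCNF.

Candidate keys: {ISBN, MemberID}, {LoanDate, MemberID, Title}, {MemberID, Shelf}, {Publisher}. Prime attributes: {ISBN, LoanDate, MemberID, Publisher, Shelf, Title}.
Shelf → ISBN breaks BCNF: {Shelf}⁺ = {ISBN, Shelf}, so {Shelf} is not a superkey.
Since {ISBN} ⊆ prime attributes and every other non-superkey FD also has a prime right side, the schema is in 3NF.

3NF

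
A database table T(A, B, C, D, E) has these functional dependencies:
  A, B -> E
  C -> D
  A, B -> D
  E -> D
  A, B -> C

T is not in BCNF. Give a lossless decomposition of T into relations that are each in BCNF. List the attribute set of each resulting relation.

{A, B, C, E}; {C, D}

Candidate key of the original relation: {A, B}.
In {A, B, C, D, E}, {C} is not a superkey ({C}⁺ restricted to this set is {C, D}), so split on C -> D into {C, D} and {A, B, C, E}.
{C, D} is in BCNF.
{A, B, C, E} is in BCNF.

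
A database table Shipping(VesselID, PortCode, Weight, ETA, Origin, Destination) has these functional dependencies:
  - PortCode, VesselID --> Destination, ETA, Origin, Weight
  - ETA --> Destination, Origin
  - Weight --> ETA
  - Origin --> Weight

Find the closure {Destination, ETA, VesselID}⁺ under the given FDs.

{Destination, ETA, Origin, VesselID, Weight}

Start with {Destination, ETA, VesselID}.
ETA --> Destination, Origin applies; add {Origin} → now {Destination, ETA, Origin, VesselID}.
Origin --> Weight applies; add {Weight} → now {Destination, ETA, Origin, VesselID, Weight}.
No further FD applies.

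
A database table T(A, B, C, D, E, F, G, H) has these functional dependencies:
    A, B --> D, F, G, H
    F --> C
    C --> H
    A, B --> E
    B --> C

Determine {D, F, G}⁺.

Start with {D, F, G}.
F --> C applies; add {C} → now {C, D, F, G}.
C --> H applies; add {H} → now {C, D, F, G, H}.
No further FD applies.

{C, D, F, G, H}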